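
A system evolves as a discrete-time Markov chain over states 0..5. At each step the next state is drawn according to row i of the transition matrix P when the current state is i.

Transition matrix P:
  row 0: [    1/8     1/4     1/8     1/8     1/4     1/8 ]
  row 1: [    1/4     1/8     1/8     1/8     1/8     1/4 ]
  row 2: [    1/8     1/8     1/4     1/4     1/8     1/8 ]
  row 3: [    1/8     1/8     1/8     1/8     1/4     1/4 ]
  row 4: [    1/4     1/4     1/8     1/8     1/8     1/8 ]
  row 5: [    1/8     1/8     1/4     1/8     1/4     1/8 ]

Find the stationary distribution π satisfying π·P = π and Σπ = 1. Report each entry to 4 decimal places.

Balance equations π_j = Σ_i π_i·P[i][j]:
  π_0 = 1/8·π_0 + 1/4·π_1 + 1/8·π_2 + 1/8·π_3 + 1/4·π_4 + 1/8·π_5
  π_1 = 1/4·π_0 + 1/8·π_1 + 1/8·π_2 + 1/8·π_3 + 1/4·π_4 + 1/8·π_5
  π_2 = 1/8·π_0 + 1/8·π_1 + 1/4·π_2 + 1/8·π_3 + 1/8·π_4 + 1/4·π_5
  π_3 = 1/8·π_0 + 1/8·π_1 + 1/4·π_2 + 1/8·π_3 + 1/8·π_4 + 1/8·π_5
  π_4 = 1/4·π_0 + 1/8·π_1 + 1/8·π_2 + 1/4·π_3 + 1/8·π_4 + 1/4·π_5
  normalize: π_0 + π_1 + π_2 + π_3 + π_4 + π_5 = 1
Solving the linear system gives exactly π = [173/1022, 173/1022, 85/511, 149/1022, 27/146, 12/73].

π = [0.1693, 0.1693, 0.1663, 0.1458, 0.1849, 0.1644]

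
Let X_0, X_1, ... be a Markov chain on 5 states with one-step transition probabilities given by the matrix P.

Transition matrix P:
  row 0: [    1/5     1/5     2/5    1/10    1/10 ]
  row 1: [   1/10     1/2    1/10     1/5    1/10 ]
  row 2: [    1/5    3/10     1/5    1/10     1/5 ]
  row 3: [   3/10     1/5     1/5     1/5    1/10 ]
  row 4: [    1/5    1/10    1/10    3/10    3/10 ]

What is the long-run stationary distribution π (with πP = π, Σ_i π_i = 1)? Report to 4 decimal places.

Balance equations π_j = Σ_i π_i·P[i][j]:
  π_0 = 1/5·π_0 + 1/10·π_1 + 1/5·π_2 + 3/10·π_3 + 1/5·π_4
  π_1 = 1/5·π_0 + 1/2·π_1 + 3/10·π_2 + 1/5·π_3 + 1/10·π_4
  π_2 = 2/5·π_0 + 1/10·π_1 + 1/5·π_2 + 1/5·π_3 + 1/10·π_4
  π_3 = 1/10·π_0 + 1/5·π_1 + 1/10·π_2 + 1/5·π_3 + 3/10·π_4
  normalize: π_0 + π_1 + π_2 + π_3 + π_4 = 1
Solving the linear system gives exactly π = [1219/6468, 1889/6468, 313/1617, 381/2156, 965/6468].

π = [0.1885, 0.2921, 0.1936, 0.1767, 0.1492]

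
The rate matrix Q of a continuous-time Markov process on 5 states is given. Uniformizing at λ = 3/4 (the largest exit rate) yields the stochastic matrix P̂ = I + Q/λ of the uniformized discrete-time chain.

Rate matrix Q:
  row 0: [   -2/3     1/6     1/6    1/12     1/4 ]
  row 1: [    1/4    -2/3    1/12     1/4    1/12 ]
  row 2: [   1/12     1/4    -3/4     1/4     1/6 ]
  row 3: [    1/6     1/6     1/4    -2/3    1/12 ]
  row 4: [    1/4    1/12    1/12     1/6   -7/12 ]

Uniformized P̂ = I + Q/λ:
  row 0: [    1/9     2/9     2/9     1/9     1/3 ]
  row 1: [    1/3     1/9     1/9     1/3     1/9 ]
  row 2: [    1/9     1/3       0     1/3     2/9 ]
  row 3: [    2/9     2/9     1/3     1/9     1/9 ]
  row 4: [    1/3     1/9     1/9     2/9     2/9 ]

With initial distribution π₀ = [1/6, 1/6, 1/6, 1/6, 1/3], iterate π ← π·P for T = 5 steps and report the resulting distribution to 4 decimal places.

t=0: π = [0.1667, 0.1667, 0.1667, 0.1667, 0.3333]
t=1: π = [0.2407, 0.1852, 0.1481, 0.2222, 0.2037]
t=2: π = [0.2222, 0.1955, 0.1708, 0.2078, 0.2037]
t=3: π = [0.2229, 0.1968, 0.1630, 0.2151, 0.2021]
t=4: π = [0.2237, 0.1960, 0.1656, 0.2135, 0.2012]
t=5: π = [0.2231, 0.1965, 0.1650, 0.2138, 0.2016]

π = [0.2231, 0.1965, 0.1650, 0.2138, 0.2016]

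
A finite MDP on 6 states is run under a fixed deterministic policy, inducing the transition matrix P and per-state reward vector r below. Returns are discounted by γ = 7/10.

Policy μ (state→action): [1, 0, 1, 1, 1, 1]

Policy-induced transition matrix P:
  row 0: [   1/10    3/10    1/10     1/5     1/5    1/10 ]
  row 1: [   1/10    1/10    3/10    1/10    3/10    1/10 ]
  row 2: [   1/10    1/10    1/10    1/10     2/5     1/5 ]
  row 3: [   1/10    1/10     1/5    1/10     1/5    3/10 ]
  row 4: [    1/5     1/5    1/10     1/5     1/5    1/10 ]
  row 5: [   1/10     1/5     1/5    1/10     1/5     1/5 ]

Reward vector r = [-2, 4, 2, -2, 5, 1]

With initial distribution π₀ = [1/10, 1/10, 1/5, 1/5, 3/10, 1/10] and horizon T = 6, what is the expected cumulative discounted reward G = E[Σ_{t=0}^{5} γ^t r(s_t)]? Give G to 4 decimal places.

t=0: π = [0.1000, 0.1000, 0.2000, 0.2000, 0.3000, 0.1000], E[r] = 1.8000, γ^t·E[r] = 1.800000, running G = 1.800000
t=1: π = [0.1300, 0.1600, 0.1500, 0.1400, 0.2500, 0.1700], E[r] = 1.8200, γ^t·E[r] = 1.274000, running G = 3.074000
t=2: π = [0.1250, 0.1680, 0.1630, 0.1380, 0.2460, 0.1600], E[r] = 1.8620, γ^t·E[r] = 0.912380, running G = 3.986380
t=3: π = [0.1246, 0.1656, 0.1634, 0.1371, 0.2494, 0.1599], E[r] = 1.8727, γ^t·E[r] = 0.642336, running G = 4.628716
t=4: π = [0.1249, 0.1659, 0.1628, 0.1374, 0.2492, 0.1598], E[r] = 1.8703, γ^t·E[r] = 0.449061, running G = 5.077778
t=5: π = [0.1249, 0.1659, 0.1629, 0.1374, 0.2491, 0.1597], E[r] = 1.8701, γ^t·E[r] = 0.314310, running G = 5.392088

G = 5.3921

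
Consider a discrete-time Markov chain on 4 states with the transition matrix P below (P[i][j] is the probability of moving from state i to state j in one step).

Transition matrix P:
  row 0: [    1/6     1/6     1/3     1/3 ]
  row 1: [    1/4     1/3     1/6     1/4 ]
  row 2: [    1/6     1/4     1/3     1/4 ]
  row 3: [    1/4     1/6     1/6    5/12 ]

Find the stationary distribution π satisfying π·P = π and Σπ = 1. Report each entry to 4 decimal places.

Balance equations π_j = Σ_i π_i·P[i][j]:
  π_0 = 1/6·π_0 + 1/4·π_1 + 1/6·π_2 + 1/4·π_3
  π_1 = 1/6·π_0 + 1/3·π_1 + 1/4·π_2 + 1/6·π_3
  π_2 = 1/3·π_0 + 1/6·π_1 + 1/3·π_2 + 1/6·π_3
  normalize: π_0 + π_1 + π_2 + π_3 = 1
Solving the linear system gives exactly π = [7/33, 37/165, 8/33, 53/165].

π = [0.2121, 0.2242, 0.2424, 0.3212]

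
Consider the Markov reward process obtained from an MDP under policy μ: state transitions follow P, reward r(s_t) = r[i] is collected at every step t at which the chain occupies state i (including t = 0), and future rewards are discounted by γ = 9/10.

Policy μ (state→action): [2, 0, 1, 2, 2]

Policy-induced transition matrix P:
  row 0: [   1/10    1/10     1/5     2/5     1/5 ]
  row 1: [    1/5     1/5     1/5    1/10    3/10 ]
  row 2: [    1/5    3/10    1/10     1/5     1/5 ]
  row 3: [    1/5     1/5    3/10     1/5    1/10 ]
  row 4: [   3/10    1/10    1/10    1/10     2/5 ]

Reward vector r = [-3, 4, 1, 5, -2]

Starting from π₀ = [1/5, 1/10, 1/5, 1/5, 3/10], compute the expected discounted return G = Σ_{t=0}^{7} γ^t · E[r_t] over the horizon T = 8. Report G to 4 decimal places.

t=0: π = [0.2000, 0.1000, 0.2000, 0.2000, 0.3000], E[r] = 0.4000, γ^t·E[r] = 0.400000, running G = 0.400000
t=1: π = [0.2100, 0.1700, 0.1700, 0.2000, 0.2500], E[r] = 0.7200, γ^t·E[r] = 0.648000, running G = 1.048000
t=2: π = [0.2040, 0.1710, 0.1780, 0.2000, 0.2470], E[r] = 0.7560, γ^t·E[r] = 0.612360, running G = 1.660360
t=3: π = [0.2043, 0.1727, 0.1775, 0.1990, 0.2465], E[r] = 0.7574, γ^t·E[r] = 0.552145, running G = 2.212505
t=4: π = [0.2042, 0.1727, 0.1775, 0.1989, 0.2467], E[r] = 0.7569, γ^t·E[r] = 0.496589, running G = 2.709094
t=5: π = [0.2042, 0.1727, 0.1775, 0.1989, 0.2467], E[r] = 0.7565, γ^t·E[r] = 0.446719, running G = 3.155812
t=6: π = [0.2042, 0.1727, 0.1775, 0.1989, 0.2467], E[r] = 0.7565, γ^t·E[r] = 0.402020, running G = 3.557832
t=7: π = [0.2042, 0.1727, 0.1775, 0.1989, 0.2467], E[r] = 0.7565, γ^t·E[r] = 0.361814, running G = 3.919646

G = 3.9196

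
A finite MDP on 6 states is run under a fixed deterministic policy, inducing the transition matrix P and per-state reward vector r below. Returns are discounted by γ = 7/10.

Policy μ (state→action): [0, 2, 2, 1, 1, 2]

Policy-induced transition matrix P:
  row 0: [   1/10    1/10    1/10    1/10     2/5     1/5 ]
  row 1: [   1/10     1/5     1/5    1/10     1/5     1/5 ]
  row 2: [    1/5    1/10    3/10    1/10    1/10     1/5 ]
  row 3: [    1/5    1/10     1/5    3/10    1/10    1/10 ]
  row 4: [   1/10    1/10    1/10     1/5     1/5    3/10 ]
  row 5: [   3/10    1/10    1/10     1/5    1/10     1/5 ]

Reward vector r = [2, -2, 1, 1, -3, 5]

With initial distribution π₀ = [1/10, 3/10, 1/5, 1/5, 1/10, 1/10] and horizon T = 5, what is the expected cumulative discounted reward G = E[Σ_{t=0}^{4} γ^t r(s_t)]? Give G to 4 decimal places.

G = 1.7848

t=0: π = [0.1000, 0.3000, 0.2000, 0.2000, 0.1000, 0.1000], E[r] = 0.2000, γ^t·E[r] = 0.200000, running G = 0.200000
t=1: π = [0.1600, 0.1300, 0.1900, 0.1600, 0.1700, 0.1900], E[r] = 0.8500, γ^t·E[r] = 0.595000, running G = 0.795000
t=2: π = [0.1730, 0.1130, 0.1670, 0.1680, 0.1780, 0.2010], E[r] = 0.9260, γ^t·E[r] = 0.453740, running G = 1.248740
t=3: π = [0.1737, 0.1113, 0.1615, 0.1715, 0.1810, 0.2010], E[r] = 0.9198, γ^t·E[r] = 0.315491, running G = 1.564231
t=4: π = [0.1735, 0.1111, 0.1606, 0.1725, 0.1813, 0.2010], E[r] = 0.9186, γ^t·E[r] = 0.220544, running G = 1.784775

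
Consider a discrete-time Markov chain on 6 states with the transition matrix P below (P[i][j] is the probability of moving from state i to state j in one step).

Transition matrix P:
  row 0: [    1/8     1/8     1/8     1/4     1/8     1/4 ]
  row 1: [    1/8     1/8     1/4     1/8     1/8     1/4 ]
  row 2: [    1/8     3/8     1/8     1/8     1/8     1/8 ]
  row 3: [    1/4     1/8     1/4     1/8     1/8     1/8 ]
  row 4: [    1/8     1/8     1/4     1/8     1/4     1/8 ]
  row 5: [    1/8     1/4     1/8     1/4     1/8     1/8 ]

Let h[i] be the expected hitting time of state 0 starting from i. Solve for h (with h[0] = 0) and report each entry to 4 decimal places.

First-step conditioning: h[0] = 0; for i ≠ 0, h[i] = 1 + Σ_k P[i][k]·h[k].
  h[1] = 1 + 1/8·h[1] + 1/4·h[2] + 1/8·h[3] + 1/8·h[4] + 1/4·h[5]
  h[2] = 1 + 3/8·h[1] + 1/8·h[2] + 1/8·h[3] + 1/8·h[4] + 1/8·h[5]
  h[3] = 1 + 1/8·h[1] + 1/4·h[2] + 1/8·h[3] + 1/8·h[4] + 1/8·h[5]
  h[4] = 1 + 1/8·h[1] + 1/4·h[2] + 1/8·h[3] + 1/4·h[4] + 1/8·h[5]
  h[5] = 1 + 1/4·h[1] + 1/8·h[2] + 1/4·h[3] + 1/8·h[4] + 1/8·h[5]
Solving the 5×5 linear system over states ≠ 0 gives exactly h = [0, 18172/2603, 18200/2603, 15932/2603, 18208/2603, 17920/2603] (h[0] = 0 is the target).

h = [0.0000, 6.9812, 6.9919, 6.1206, 6.9950, 6.8844]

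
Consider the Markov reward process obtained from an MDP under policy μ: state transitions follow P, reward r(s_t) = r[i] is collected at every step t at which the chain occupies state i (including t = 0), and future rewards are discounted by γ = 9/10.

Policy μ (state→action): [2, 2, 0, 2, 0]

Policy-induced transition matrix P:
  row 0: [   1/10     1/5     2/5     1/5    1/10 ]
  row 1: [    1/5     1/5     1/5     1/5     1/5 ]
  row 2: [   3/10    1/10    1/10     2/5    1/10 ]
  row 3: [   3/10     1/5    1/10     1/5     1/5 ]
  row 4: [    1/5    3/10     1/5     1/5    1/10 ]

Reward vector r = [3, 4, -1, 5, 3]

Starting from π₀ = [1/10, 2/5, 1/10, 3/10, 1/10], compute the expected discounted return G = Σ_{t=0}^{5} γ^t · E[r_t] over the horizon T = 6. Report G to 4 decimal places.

G = 14.2141

t=0: π = [0.1000, 0.4000, 0.1000, 0.3000, 0.1000], E[r] = 3.6000, γ^t·E[r] = 3.600000, running G = 3.600000
t=1: π = [0.2300, 0.2000, 0.1800, 0.2200, 0.1700], E[r] = 2.9200, γ^t·E[r] = 2.628000, running G = 6.228000
t=2: π = [0.2170, 0.1990, 0.2060, 0.2360, 0.1420], E[r] = 2.8470, γ^t·E[r] = 2.306070, running G = 8.534070
t=3: π = [0.2225, 0.1936, 0.1992, 0.2412, 0.1435], E[r] = 2.8792, γ^t·E[r] = 2.098937, running G = 10.633007
t=4: π = [0.2218, 0.1944, 0.2005, 0.2398, 0.1435], E[r] = 2.8723, γ^t·E[r] = 1.884496, running G = 12.517503
t=5: π = [0.2219, 0.1943, 0.2003, 0.2401, 0.1434], E[r] = 2.8732, γ^t·E[r] = 1.696581, running G = 14.214084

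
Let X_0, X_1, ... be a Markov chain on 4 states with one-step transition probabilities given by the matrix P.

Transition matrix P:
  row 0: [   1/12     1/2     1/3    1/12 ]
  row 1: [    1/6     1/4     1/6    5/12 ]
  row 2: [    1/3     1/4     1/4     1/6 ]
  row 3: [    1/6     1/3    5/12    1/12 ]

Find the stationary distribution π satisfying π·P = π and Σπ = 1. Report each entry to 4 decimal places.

Balance equations π_j = Σ_i π_i·P[i][j]:
  π_0 = 1/12·π_0 + 1/6·π_1 + 1/3·π_2 + 1/6·π_3
  π_1 = 1/2·π_0 + 1/4·π_1 + 1/4·π_2 + 1/3·π_3
  π_2 = 1/3·π_0 + 1/6·π_1 + 1/4·π_2 + 5/12·π_3
  normalize: π_0 + π_1 + π_2 + π_3 = 1
Solving the linear system gives exactly π = [464/2365, 749/2365, 651/2365, 501/2365].

π = [0.1962, 0.3167, 0.2753, 0.2118]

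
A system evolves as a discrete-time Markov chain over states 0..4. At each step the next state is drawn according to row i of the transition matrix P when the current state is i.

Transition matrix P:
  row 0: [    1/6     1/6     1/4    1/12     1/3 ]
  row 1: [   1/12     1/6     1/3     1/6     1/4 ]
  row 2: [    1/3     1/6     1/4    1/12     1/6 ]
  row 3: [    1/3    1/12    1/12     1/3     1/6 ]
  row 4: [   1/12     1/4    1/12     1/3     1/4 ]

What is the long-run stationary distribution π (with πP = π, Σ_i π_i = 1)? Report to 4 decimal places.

Balance equations π_j = Σ_i π_i·P[i][j]:
  π_0 = 1/6·π_0 + 1/12·π_1 + 1/3·π_2 + 1/3·π_3 + 1/12·π_4
  π_1 = 1/6·π_0 + 1/6·π_1 + 1/6·π_2 + 1/12·π_3 + 1/4·π_4
  π_2 = 1/4·π_0 + 1/3·π_1 + 1/4·π_2 + 1/12·π_3 + 1/12·π_4
  π_3 = 1/12·π_0 + 1/6·π_1 + 1/12·π_2 + 1/3·π_3 + 1/3·π_4
  normalize: π_0 + π_1 + π_2 + π_3 + π_4 = 1
Solving the linear system gives exactly π = [1735/8696, 367/2174, 1657/8696, 903/4348, 1015/4348].

π = [0.1995, 0.1688, 0.1905, 0.2077, 0.2334]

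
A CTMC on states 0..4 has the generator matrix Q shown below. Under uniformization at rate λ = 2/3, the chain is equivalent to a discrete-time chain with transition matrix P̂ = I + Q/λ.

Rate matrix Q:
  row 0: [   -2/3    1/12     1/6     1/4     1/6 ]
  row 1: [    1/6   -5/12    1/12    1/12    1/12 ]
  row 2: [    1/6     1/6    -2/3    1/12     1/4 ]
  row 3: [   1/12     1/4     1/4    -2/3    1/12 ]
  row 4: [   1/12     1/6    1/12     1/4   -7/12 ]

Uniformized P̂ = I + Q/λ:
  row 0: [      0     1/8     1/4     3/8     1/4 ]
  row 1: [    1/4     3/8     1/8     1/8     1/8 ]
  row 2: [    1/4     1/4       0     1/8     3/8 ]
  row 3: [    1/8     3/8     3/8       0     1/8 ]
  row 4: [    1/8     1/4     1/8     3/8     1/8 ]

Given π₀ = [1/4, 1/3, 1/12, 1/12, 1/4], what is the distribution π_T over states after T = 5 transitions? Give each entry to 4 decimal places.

π = [0.1625, 0.2898, 0.1712, 0.1884, 0.1882]

t=0: π = [0.2500, 0.3333, 0.0833, 0.0833, 0.2500]
t=1: π = [0.1458, 0.2708, 0.1667, 0.2396, 0.1771]
t=2: π = [0.1615, 0.2956, 0.1823, 0.1758, 0.1849]
t=3: π = [0.1646, 0.2887, 0.1663, 0.1896, 0.1908]
t=4: π = [0.1613, 0.2892, 0.1722, 0.1901, 0.1872]
t=5: π = [0.1625, 0.2898, 0.1712, 0.1884, 0.1882]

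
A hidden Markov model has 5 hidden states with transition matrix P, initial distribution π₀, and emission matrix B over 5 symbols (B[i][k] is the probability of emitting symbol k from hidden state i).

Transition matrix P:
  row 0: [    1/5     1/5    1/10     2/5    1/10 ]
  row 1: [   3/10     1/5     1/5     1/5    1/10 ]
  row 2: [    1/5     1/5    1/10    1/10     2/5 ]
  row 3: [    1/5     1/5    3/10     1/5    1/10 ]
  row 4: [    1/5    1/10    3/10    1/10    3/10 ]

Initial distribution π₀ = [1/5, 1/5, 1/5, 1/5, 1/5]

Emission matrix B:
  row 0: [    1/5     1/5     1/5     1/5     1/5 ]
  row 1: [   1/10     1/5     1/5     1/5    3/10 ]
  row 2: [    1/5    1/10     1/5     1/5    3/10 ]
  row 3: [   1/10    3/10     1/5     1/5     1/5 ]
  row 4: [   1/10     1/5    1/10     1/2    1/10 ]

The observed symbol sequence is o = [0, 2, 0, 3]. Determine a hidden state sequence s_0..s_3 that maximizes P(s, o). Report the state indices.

t=0: δ = [4.000e-02, 2.000e-02, 4.000e-02, 2.000e-02, 2.000e-02]  (obs o_0=0)
t=1: δ = [1.600e-03, 1.600e-03, 1.200e-03, 3.200e-03, 1.600e-03]  ψ = [0, 0, 3, 0, 2]  (obs o_1=2)
t=2: δ = [1.280e-04, 6.400e-05, 1.920e-04, 6.400e-05, 4.800e-05]  ψ = [3, 3, 3, 0, 2]  (obs o_2=0)
t=3: δ = [7.680e-06, 7.680e-06, 3.840e-06, 1.024e-05, 3.840e-05]  ψ = [2, 2, 2, 0, 2]  (obs o_3=3)
backtrack: best end state = 4; path = [0, 3, 2, 4]

path = [0, 3, 2, 4]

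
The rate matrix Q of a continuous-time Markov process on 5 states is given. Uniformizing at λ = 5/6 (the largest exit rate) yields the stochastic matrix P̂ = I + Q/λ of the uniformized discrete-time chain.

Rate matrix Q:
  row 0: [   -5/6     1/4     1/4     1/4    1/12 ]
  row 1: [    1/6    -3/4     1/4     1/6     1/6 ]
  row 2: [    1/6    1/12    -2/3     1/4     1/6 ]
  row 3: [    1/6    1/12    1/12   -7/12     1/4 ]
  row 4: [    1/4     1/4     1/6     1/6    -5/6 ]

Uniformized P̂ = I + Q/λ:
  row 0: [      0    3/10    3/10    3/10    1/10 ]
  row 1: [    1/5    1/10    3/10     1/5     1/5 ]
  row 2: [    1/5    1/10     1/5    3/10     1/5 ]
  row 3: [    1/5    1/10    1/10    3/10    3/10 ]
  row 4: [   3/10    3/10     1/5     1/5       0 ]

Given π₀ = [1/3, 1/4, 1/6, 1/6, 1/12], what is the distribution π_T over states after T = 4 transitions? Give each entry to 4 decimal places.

t=0: π = [0.3333, 0.2500, 0.1667, 0.1667, 0.0833]
t=1: π = [0.1417, 0.1833, 0.2417, 0.2667, 0.1667]
t=2: π = [0.1883, 0.1617, 0.2058, 0.2650, 0.1792]
t=3: π = [0.1803, 0.1735, 0.2085, 0.2659, 0.1718]
t=4: π = [0.1811, 0.1704, 0.2088, 0.2655, 0.1742]

π = [0.1811, 0.1704, 0.2088, 0.2655, 0.1742]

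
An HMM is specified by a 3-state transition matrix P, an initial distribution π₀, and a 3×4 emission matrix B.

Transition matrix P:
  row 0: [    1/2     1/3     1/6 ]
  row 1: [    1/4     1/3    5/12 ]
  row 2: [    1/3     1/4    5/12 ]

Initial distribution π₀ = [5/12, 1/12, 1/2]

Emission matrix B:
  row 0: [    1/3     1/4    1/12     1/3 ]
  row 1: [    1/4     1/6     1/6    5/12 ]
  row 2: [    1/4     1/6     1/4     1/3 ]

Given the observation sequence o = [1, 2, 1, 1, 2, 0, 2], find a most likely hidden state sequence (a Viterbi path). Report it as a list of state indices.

path = [2, 2, 0, 0, 1, 2, 2]

t=0: δ = [1.042e-01, 1.389e-02, 8.333e-02]  (obs o_0=1)
t=1: δ = [4.340e-03, 5.787e-03, 8.681e-03]  ψ = [0, 0, 2]  (obs o_1=2)
t=2: δ = [7.234e-04, 3.617e-04, 6.028e-04]  ψ = [2, 2, 2]  (obs o_2=1)
t=3: δ = [9.042e-05, 4.019e-05, 4.186e-05]  ψ = [0, 0, 2]  (obs o_3=1)
t=4: δ = [3.768e-06, 5.023e-06, 4.361e-06]  ψ = [0, 0, 2]  (obs o_4=2)
t=5: δ = [6.279e-07, 4.186e-07, 5.233e-07]  ψ = [0, 1, 1]  (obs o_5=0)
t=6: δ = [2.616e-08, 3.489e-08, 5.451e-08]  ψ = [0, 0, 2]  (obs o_6=2)
backtrack: best end state = 2; path = [2, 2, 0, 0, 1, 2, 2]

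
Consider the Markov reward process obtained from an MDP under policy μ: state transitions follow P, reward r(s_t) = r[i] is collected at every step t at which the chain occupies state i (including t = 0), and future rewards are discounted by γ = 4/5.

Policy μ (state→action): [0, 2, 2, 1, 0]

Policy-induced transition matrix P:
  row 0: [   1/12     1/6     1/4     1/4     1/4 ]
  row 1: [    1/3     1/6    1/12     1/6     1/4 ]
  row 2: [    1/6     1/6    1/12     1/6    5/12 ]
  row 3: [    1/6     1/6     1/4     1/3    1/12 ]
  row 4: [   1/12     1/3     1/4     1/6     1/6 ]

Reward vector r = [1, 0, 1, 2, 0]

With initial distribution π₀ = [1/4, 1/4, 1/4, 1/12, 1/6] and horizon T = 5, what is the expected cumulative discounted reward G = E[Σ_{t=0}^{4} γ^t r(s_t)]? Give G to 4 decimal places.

t=0: π = [0.2500, 0.2500, 0.2500, 0.0833, 0.1667], E[r] = 0.6667, γ^t·E[r] = 0.666667, running G = 0.666667
t=1: π = [0.1736, 0.1944, 0.1667, 0.2014, 0.2639], E[r] = 0.7431, γ^t·E[r] = 0.594444, running G = 1.261111
t=2: π = [0.1626, 0.2106, 0.1898, 0.2147, 0.2222], E[r] = 0.7818, γ^t·E[r] = 0.500370, running G = 1.761481
t=3: π = [0.1697, 0.2037, 0.1833, 0.2160, 0.2273], E[r] = 0.7850, γ^t·E[r] = 0.401901, running G = 2.163383
t=4: π = [0.1675, 0.2046, 0.1855, 0.2168, 0.2256], E[r] = 0.7867, γ^t·E[r] = 0.322214, running G = 2.485597

G = 2.4856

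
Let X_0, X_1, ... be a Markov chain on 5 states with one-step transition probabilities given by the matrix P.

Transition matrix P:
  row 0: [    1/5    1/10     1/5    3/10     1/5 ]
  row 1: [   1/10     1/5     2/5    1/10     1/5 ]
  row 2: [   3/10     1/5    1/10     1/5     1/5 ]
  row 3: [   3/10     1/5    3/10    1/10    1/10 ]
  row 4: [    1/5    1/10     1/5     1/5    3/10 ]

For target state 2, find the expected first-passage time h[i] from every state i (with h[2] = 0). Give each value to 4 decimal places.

h = [4.0321, 3.2265, 0.0000, 3.6252, 4.0773]

First-step conditioning: h[2] = 0; for i ≠ 2, h[i] = 1 + Σ_k P[i][k]·h[k].
  h[0] = 1 + 1/5·h[0] + 1/10·h[1] + 3/10·h[3] + 1/5·h[4]
  h[1] = 1 + 1/10·h[0] + 1/5·h[1] + 1/10·h[3] + 1/5·h[4]
  h[3] = 1 + 3/10·h[0] + 1/5·h[1] + 1/10·h[3] + 1/10·h[4]
  h[4] = 1 + 1/5·h[0] + 1/10·h[1] + 1/5·h[3] + 3/10·h[4]
Solving the 4×4 linear system over states ≠ 2 gives exactly h = [3270/811, 7850/2433, 0, 2940/811, 9920/2433] (h[2] = 0 is the target).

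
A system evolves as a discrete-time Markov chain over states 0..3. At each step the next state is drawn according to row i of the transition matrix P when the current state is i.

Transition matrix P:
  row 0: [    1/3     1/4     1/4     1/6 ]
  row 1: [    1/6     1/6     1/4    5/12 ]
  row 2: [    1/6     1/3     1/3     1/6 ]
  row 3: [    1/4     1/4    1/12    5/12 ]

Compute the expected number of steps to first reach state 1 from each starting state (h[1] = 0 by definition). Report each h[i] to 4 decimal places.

h = [3.7125, 0.0000, 3.3750, 3.7875]

First-step conditioning: h[1] = 0; for i ≠ 1, h[i] = 1 + Σ_k P[i][k]·h[k].
  h[0] = 1 + 1/3·h[0] + 1/4·h[2] + 1/6·h[3]
  h[2] = 1 + 1/6·h[0] + 1/3·h[2] + 1/6·h[3]
  h[3] = 1 + 1/4·h[0] + 1/12·h[2] + 5/12·h[3]
Solving the 3×3 linear system over states ≠ 1 gives exactly h = [297/80, 0, 27/8, 303/80] (h[1] = 0 is the target).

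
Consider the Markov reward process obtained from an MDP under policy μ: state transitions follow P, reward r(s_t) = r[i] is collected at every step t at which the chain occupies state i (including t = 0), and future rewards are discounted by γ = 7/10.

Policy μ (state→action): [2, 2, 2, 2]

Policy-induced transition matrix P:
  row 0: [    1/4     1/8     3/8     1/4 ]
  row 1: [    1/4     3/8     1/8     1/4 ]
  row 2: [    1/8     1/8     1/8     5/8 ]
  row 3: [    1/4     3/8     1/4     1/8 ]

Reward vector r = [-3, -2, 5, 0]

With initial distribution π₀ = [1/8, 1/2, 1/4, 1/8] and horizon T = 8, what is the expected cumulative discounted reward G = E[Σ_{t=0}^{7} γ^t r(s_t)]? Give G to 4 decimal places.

t=0: π = [0.1250, 0.5000, 0.2500, 0.1250], E[r] = -0.1250, γ^t·E[r] = -0.125000, running G = -0.125000
t=1: π = [0.2188, 0.2813, 0.1719, 0.3281], E[r] = -0.3594, γ^t·E[r] = -0.251563, running G = -0.376563
t=2: π = [0.2285, 0.2773, 0.2207, 0.2734], E[r] = -0.1367, γ^t·E[r] = -0.066992, running G = -0.443555
t=3: π = [0.2224, 0.2627, 0.2163, 0.2986], E[r] = -0.1111, γ^t·E[r] = -0.038102, running G = -0.481656
t=4: π = [0.2230, 0.2653, 0.2179, 0.2938], E[r] = -0.1099, γ^t·E[r] = -0.026386, running G = -0.508042
t=5: π = [0.2228, 0.2648, 0.2175, 0.2950], E[r] = -0.1105, γ^t·E[r] = -0.018574, running G = -0.526616
t=6: π = [0.2228, 0.2649, 0.2176, 0.2947], E[r] = -0.1105, γ^t·E[r] = -0.013002, running G = -0.539618
t=7: π = [0.2228, 0.2649, 0.2175, 0.2948], E[r] = -0.1105, γ^t·E[r] = -0.009103, running G = -0.548720

G = -0.5487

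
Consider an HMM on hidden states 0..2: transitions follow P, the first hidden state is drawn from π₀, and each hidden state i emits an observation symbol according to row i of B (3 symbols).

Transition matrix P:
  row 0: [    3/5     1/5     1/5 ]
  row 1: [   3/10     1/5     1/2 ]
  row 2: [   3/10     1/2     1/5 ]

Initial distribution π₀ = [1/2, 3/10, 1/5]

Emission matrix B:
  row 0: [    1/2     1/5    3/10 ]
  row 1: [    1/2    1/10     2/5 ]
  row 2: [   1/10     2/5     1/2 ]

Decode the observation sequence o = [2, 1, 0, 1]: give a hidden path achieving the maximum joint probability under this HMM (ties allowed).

path = [1, 2, 1, 2]

t=0: δ = [1.500e-01, 1.200e-01, 1.000e-01]  (obs o_0=2)
t=1: δ = [1.800e-02, 5.000e-03, 2.400e-02]  ψ = [0, 2, 1]  (obs o_1=1)
t=2: δ = [5.400e-03, 6.000e-03, 4.800e-04]  ψ = [0, 2, 2]  (obs o_2=0)
t=3: δ = [6.480e-04, 1.200e-04, 1.200e-03]  ψ = [0, 1, 1]  (obs o_3=1)
backtrack: best end state = 2; path = [1, 2, 1, 2]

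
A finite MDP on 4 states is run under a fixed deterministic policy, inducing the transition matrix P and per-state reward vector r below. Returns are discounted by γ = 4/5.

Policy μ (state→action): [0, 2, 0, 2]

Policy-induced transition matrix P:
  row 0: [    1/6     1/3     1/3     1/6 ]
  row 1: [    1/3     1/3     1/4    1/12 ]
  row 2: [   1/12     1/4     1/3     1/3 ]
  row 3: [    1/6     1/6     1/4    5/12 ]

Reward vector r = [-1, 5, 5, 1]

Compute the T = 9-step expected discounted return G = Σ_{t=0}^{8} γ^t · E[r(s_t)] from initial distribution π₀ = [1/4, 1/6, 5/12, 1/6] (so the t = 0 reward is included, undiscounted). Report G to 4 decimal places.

G = 12.4213

t=0: π = [0.2500, 0.1667, 0.4167, 0.1667], E[r] = 2.8333, γ^t·E[r] = 2.833333, running G = 2.833333
t=1: π = [0.1597, 0.2708, 0.3056, 0.2639], E[r] = 2.9861, γ^t·E[r] = 2.388889, running G = 5.222222
t=2: π = [0.1863, 0.2639, 0.2888, 0.2610], E[r] = 2.8380, γ^t·E[r] = 1.816296, running G = 7.038519
t=3: π = [0.1866, 0.2658, 0.2896, 0.2581], E[r] = 2.8483, γ^t·E[r] = 1.458321, running G = 8.496840
t=4: π = [0.1868, 0.2662, 0.2897, 0.2573], E[r] = 2.8498, γ^t·E[r] = 1.167292, running G = 9.664132
t=5: π = [0.1869, 0.2663, 0.2897, 0.2571], E[r] = 2.8503, γ^t·E[r] = 0.933984, running G = 10.598116
t=6: π = [0.1869, 0.2663, 0.2897, 0.2570], E[r] = 2.8504, γ^t·E[r] = 0.747220, running G = 11.345336
t=7: π = [0.1869, 0.2664, 0.2897, 0.2570], E[r] = 2.8505, γ^t·E[r] = 0.597784, running G = 11.943120
t=8: π = [0.1869, 0.2664, 0.2897, 0.2570], E[r] = 2.8505, γ^t·E[r] = 0.478228, running G = 12.421348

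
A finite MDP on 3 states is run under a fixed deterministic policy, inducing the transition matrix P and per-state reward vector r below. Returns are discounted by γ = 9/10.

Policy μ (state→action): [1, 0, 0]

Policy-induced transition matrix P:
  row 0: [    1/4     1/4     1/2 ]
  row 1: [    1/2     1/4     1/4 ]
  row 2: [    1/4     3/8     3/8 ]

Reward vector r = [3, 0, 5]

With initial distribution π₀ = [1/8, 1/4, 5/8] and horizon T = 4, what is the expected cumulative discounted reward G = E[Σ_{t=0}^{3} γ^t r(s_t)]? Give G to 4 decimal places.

G = 10.3704

t=0: π = [0.1250, 0.2500, 0.6250], E[r] = 3.5000, γ^t·E[r] = 3.500000, running G = 3.500000
t=1: π = [0.3125, 0.3281, 0.3594], E[r] = 2.7344, γ^t·E[r] = 2.460938, running G = 5.960938
t=2: π = [0.3320, 0.2949, 0.3730], E[r] = 2.8613, γ^t·E[r] = 2.317676, running G = 8.278613
t=3: π = [0.3237, 0.2966, 0.3796], E[r] = 2.8694, γ^t·E[r] = 2.091781, running G = 10.370395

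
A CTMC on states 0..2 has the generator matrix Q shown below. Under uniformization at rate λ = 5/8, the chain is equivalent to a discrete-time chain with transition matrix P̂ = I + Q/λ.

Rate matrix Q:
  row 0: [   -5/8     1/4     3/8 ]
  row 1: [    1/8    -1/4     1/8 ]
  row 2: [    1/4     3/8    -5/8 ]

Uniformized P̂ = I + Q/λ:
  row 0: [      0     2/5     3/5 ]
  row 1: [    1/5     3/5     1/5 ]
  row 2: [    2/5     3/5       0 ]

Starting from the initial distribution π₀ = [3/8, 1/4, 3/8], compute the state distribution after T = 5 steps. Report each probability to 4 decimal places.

π = [0.2050, 0.5584, 0.2366]

t=0: π = [0.3750, 0.2500, 0.3750]
t=1: π = [0.2000, 0.5250, 0.2750]
t=2: π = [0.2150, 0.5600, 0.2250]
t=3: π = [0.2020, 0.5570, 0.2410]
t=4: π = [0.2078, 0.5596, 0.2326]
t=5: π = [0.2050, 0.5584, 0.2366]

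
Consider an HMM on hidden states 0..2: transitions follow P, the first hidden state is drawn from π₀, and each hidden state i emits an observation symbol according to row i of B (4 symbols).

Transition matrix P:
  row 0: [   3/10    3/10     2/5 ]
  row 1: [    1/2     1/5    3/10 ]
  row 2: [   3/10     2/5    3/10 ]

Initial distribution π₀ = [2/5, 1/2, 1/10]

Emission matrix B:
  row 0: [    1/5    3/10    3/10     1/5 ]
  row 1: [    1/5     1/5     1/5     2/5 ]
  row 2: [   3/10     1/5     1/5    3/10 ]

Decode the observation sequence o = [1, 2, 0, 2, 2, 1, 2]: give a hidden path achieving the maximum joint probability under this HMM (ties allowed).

path = [1, 0, 2, 1, 0, 1, 0]

t=0: δ = [1.200e-01, 1.000e-01, 2.000e-02]  (obs o_0=1)
t=1: δ = [1.500e-02, 7.200e-03, 9.600e-03]  ψ = [1, 0, 0]  (obs o_1=2)
t=2: δ = [9.000e-04, 9.000e-04, 1.800e-03]  ψ = [0, 0, 0]  (obs o_2=0)
t=3: δ = [1.620e-04, 1.440e-04, 1.080e-04]  ψ = [2, 2, 2]  (obs o_3=2)
t=4: δ = [2.160e-05, 9.720e-06, 1.296e-05]  ψ = [1, 0, 0]  (obs o_4=2)
t=5: δ = [1.944e-06, 1.296e-06, 1.728e-06]  ψ = [0, 0, 0]  (obs o_5=1)
t=6: δ = [1.944e-07, 1.382e-07, 1.555e-07]  ψ = [1, 2, 0]  (obs o_6=2)
backtrack: best end state = 0; path = [1, 0, 2, 1, 0, 1, 0]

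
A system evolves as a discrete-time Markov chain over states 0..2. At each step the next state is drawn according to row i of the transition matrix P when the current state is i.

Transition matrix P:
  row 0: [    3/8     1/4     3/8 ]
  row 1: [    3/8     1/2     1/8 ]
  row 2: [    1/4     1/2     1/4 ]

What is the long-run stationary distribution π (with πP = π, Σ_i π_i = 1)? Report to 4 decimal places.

π = [0.3448, 0.4138, 0.2414]

Balance equations π_j = Σ_i π_i·P[i][j]:
  π_0 = 3/8·π_0 + 3/8·π_1 + 1/4·π_2
  π_1 = 1/4·π_0 + 1/2·π_1 + 1/2·π_2
  normalize: π_0 + π_1 + π_2 = 1
Solving the linear system gives exactly π = [10/29, 12/29, 7/29].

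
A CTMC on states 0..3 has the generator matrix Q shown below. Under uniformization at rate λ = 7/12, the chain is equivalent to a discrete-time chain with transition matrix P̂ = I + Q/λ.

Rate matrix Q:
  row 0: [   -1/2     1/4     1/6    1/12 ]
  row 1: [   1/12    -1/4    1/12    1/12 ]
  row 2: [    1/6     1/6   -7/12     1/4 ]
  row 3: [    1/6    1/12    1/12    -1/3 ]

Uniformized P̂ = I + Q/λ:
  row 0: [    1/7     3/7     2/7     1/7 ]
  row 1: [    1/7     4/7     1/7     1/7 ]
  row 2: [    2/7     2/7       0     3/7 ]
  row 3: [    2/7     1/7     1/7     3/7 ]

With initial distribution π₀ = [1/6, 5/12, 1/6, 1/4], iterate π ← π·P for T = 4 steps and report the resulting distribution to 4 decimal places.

t=0: π = [0.1667, 0.4167, 0.1667, 0.2500]
t=1: π = [0.2024, 0.3929, 0.1429, 0.2619]
t=2: π = [0.2007, 0.3895, 0.1514, 0.2585]
t=3: π = [0.2014, 0.3887, 0.1499, 0.2600]
t=4: π = [0.2014, 0.3884, 0.1502, 0.2600]

π = [0.2014, 0.3884, 0.1502, 0.2600]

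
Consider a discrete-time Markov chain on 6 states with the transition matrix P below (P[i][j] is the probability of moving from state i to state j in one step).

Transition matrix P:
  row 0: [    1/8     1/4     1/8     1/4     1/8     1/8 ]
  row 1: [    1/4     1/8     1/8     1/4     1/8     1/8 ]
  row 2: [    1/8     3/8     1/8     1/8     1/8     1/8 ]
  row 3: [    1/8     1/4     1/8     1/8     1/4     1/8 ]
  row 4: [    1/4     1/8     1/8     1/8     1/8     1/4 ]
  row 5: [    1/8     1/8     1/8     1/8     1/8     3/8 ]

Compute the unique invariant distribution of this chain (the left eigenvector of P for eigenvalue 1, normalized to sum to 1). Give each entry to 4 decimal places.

Balance equations π_j = Σ_i π_i·P[i][j]:
  π_0 = 1/8·π_0 + 1/4·π_1 + 1/8·π_2 + 1/8·π_3 + 1/4·π_4 + 1/8·π_5
  π_1 = 1/4·π_0 + 1/8·π_1 + 3/8·π_2 + 1/4·π_3 + 1/8·π_4 + 1/8·π_5
  π_2 = 1/8·π_0 + 1/8·π_1 + 1/8·π_2 + 1/8·π_3 + 1/8·π_4 + 1/8·π_5
  π_3 = 1/4·π_0 + 1/4·π_1 + 1/8·π_2 + 1/8·π_3 + 1/8·π_4 + 1/8·π_5
  π_4 = 1/8·π_0 + 1/8·π_1 + 1/8·π_2 + 1/4·π_3 + 1/8·π_4 + 1/8·π_5
  normalize: π_0 + π_1 + π_2 + π_3 + π_4 + π_5 = 1
Solving the linear system gives exactly π = [2657/15804, 3139/15804, 1/8, 75/439, 257/1756, 671/3512].

π = [0.1681, 0.1986, 0.1250, 0.1708, 0.1464, 0.1911]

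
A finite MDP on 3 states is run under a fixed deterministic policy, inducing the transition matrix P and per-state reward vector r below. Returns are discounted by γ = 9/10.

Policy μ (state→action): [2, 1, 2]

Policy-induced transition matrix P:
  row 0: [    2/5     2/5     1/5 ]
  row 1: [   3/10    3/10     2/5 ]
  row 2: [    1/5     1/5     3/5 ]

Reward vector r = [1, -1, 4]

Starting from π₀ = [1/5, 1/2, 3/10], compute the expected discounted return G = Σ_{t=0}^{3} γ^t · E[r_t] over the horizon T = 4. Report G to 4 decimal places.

t=0: π = [0.2000, 0.5000, 0.3000], E[r] = 0.9000, γ^t·E[r] = 0.900000, running G = 0.900000
t=1: π = [0.2900, 0.2900, 0.4200], E[r] = 1.6800, γ^t·E[r] = 1.512000, running G = 2.412000
t=2: π = [0.2870, 0.2870, 0.4260], E[r] = 1.7040, γ^t·E[r] = 1.380240, running G = 3.792240
t=3: π = [0.2861, 0.2861, 0.4278], E[r] = 1.7112, γ^t·E[r] = 1.247465, running G = 5.039705

G = 5.0397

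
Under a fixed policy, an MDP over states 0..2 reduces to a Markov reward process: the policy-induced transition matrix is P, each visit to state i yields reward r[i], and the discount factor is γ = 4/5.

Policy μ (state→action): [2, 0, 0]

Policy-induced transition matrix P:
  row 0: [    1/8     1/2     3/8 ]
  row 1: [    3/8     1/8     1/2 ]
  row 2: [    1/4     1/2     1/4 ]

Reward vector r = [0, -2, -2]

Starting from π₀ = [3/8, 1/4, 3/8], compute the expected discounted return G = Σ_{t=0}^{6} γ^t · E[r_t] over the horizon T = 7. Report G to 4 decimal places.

G = -5.6389

t=0: π = [0.3750, 0.2500, 0.3750], E[r] = -1.2500, γ^t·E[r] = -1.250000, running G = -1.250000
t=1: π = [0.2344, 0.4063, 0.3594], E[r] = -1.5313, γ^t·E[r] = -1.225000, running G = -2.475000
t=2: π = [0.2715, 0.3477, 0.3809], E[r] = -1.4570, γ^t·E[r] = -0.932500, running G = -3.407500
t=3: π = [0.2595, 0.3696, 0.3708], E[r] = -1.4810, γ^t·E[r] = -0.758250, running G = -4.165750
t=4: π = [0.2638, 0.3614, 0.3748], E[r] = -1.4725, γ^t·E[r] = -0.603125, running G = -4.768875
t=5: π = [0.2622, 0.3645, 0.3733], E[r] = -1.4756, γ^t·E[r] = -0.483523, running G = -5.252398
t=6: π = [0.2628, 0.3633, 0.3739], E[r] = -1.4744, γ^t·E[r] = -0.386513, running G = -5.638911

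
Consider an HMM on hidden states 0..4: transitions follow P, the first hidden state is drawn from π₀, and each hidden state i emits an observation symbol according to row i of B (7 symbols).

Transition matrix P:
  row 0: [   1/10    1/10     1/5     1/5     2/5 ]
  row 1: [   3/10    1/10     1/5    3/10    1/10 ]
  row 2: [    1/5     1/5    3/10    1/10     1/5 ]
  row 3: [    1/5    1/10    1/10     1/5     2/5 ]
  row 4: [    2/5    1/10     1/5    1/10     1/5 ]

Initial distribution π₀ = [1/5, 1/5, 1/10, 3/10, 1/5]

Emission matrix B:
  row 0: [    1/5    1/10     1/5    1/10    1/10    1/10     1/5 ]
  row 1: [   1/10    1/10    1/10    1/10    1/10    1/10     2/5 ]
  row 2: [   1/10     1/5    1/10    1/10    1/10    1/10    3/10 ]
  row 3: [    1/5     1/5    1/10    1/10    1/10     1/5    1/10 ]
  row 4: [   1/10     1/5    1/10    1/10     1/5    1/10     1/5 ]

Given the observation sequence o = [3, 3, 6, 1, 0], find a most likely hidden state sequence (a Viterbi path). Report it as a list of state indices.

t=0: δ = [2.000e-02, 2.000e-02, 1.000e-02, 3.000e-02, 2.000e-02]  (obs o_0=3)
t=1: δ = [8.000e-04, 3.000e-04, 4.000e-04, 6.000e-04, 1.200e-03]  ψ = [4, 3, 0, 1, 3]  (obs o_1=3)
t=2: δ = [9.600e-05, 4.800e-05, 7.200e-05, 1.600e-05, 6.400e-05]  ψ = [4, 4, 4, 0, 0]  (obs o_2=6)
t=3: δ = [2.560e-06, 1.440e-06, 4.320e-06, 3.840e-06, 7.680e-06]  ψ = [4, 2, 2, 0, 0]  (obs o_3=1)
t=4: δ = [6.144e-07, 8.640e-08, 1.536e-07, 1.536e-07, 1.536e-07]  ψ = [4, 2, 4, 3, 3]  (obs o_4=0)
backtrack: best end state = 0; path = [3, 4, 0, 4, 0]

path = [3, 4, 0, 4, 0]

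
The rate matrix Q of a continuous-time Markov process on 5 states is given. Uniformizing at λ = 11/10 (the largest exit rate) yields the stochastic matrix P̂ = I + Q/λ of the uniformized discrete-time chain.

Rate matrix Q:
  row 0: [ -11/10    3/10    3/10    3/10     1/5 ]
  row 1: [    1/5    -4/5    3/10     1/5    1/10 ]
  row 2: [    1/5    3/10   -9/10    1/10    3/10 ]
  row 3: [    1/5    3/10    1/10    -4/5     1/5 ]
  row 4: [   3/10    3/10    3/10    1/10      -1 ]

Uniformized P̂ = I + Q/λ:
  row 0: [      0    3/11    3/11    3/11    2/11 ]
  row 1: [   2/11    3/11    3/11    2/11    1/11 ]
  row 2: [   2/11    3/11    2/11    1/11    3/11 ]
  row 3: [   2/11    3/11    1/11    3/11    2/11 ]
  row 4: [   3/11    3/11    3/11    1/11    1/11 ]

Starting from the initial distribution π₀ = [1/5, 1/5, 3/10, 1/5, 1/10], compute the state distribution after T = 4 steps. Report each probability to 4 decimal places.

π = [0.1665, 0.2727, 0.2202, 0.1783, 0.1623]

t=0: π = [0.2000, 0.2000, 0.3000, 0.2000, 0.1000]
t=1: π = [0.1545, 0.2727, 0.2091, 0.1818, 0.1818]
t=2: π = [0.1702, 0.2727, 0.2207, 0.1769, 0.1595]
t=3: π = [0.1654, 0.2727, 0.2205, 0.1788, 0.1626]
t=4: π = [0.1665, 0.2727, 0.2202, 0.1783, 0.1623]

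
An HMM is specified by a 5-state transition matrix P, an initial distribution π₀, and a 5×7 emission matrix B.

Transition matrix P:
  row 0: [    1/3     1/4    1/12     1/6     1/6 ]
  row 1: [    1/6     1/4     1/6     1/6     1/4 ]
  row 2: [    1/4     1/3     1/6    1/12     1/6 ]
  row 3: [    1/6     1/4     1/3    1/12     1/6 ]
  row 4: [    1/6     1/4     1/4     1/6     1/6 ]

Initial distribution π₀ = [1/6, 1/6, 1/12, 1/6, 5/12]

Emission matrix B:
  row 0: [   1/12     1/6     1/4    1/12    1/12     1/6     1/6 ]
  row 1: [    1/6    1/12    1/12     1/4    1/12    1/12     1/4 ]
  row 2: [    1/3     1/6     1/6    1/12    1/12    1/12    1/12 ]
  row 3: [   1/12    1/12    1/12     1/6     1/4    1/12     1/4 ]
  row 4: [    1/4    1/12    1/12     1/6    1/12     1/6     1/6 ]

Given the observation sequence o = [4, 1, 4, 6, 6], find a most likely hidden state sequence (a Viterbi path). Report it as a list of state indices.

t=0: δ = [1.389e-02, 1.389e-02, 6.944e-03, 4.167e-02, 3.472e-02]  (obs o_0=4)
t=1: δ = [1.157e-03, 8.681e-04, 2.315e-03, 4.823e-04, 5.787e-04]  ψ = [3, 3, 3, 4, 3]  (obs o_1=1)
t=2: δ = [4.823e-05, 6.430e-05, 3.215e-05, 4.823e-05, 3.215e-05]  ψ = [2, 2, 2, 0, 2]  (obs o_2=4)
t=3: δ = [2.679e-06, 4.019e-06, 1.340e-06, 2.679e-06, 2.679e-06]  ψ = [0, 1, 3, 1, 1]  (obs o_3=6)
t=4: δ = [1.488e-07, 2.512e-07, 7.442e-08, 1.674e-07, 1.674e-07]  ψ = [0, 1, 3, 1, 1]  (obs o_4=6)
backtrack: best end state = 1; path = [3, 2, 1, 1, 1]

path = [3, 2, 1, 1, 1]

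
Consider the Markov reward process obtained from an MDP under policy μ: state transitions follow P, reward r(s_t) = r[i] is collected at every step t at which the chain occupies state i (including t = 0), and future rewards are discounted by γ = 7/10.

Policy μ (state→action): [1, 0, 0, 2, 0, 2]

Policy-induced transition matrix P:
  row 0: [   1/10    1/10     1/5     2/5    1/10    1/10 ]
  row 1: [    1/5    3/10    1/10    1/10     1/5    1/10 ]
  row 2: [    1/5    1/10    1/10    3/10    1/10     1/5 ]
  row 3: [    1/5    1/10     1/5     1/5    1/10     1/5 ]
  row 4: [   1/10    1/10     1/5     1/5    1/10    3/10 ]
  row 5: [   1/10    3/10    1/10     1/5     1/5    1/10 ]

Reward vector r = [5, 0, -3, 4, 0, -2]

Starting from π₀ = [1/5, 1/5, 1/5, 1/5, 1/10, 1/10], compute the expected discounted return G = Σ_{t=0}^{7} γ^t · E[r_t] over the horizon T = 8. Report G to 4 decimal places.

t=0: π = [0.2000, 0.2000, 0.2000, 0.2000, 0.1000, 0.1000], E[r] = 1.0000, γ^t·E[r] = 1.000000, running G = 1.000000
t=1: π = [0.1600, 0.1600, 0.1500, 0.2400, 0.1300, 0.1600], E[r] = 0.9900, γ^t·E[r] = 0.693000, running G = 1.693000
t=2: π = [0.1550, 0.1640, 0.1530, 0.2310, 0.1320, 0.1650], E[r] = 0.9100, γ^t·E[r] = 0.445900, running G = 2.138900
t=3: π = [0.1548, 0.1658, 0.1518, 0.2299, 0.1329, 0.1648], E[r] = 0.9086, γ^t·E[r] = 0.311650, running G = 2.450550
t=4: π = [0.1548, 0.1661, 0.1518, 0.2296, 0.1331, 0.1648], E[r] = 0.9072, γ^t·E[r] = 0.217821, running G = 2.668371
t=5: π = [0.1547, 0.1662, 0.1517, 0.2295, 0.1331, 0.1647], E[r] = 0.9071, γ^t·E[r] = 0.152452, running G = 2.820823
t=6: π = [0.1547, 0.1662, 0.1517, 0.2295, 0.1331, 0.1647], E[r] = 0.9070, γ^t·E[r] = 0.106713, running G = 2.927536
t=7: π = [0.1547, 0.1662, 0.1517, 0.2295, 0.1331, 0.1647], E[r] = 0.9070, γ^t·E[r] = 0.074699, running G = 3.002235

G = 3.0022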